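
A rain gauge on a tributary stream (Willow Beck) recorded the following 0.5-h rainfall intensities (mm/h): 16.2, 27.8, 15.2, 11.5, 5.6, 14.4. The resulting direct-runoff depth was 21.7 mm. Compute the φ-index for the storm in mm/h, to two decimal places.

Only the 5 blocks with intensity above φ contribute runoff: 16.2, 27.8, 15.2, 11.5, 14.4 mm/h.
Σ(I−φ)·Δt = d  ⇒  (16.2+27.8+15.2+11.5+14.4 − 5φ)·0.5 = 21.7
φ = (85.10 − 21.7/0.5) / 5 = 8.34 mm/h.

φ ≈ 8.34 mm/h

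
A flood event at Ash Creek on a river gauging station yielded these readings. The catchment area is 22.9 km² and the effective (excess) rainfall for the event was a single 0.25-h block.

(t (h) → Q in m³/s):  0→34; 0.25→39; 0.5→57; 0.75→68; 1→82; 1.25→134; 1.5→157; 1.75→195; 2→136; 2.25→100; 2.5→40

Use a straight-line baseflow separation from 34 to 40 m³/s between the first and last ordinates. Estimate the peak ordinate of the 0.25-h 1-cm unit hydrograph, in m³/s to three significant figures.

U_p ≈ 62.8 m³/s

Direct runoff: 0.00, 4.40, 21.80, 32.20, 45.60, 97.00, 119.40, 156.80, 97.20, 60.60, 0.00 m³/s; ΣQ_DR = 635.0 m³/s, peak = 156.80 m³/s.
Runoff depth d = ΣQ_DR·Δt / A = 635.0 × 900 / (22.9 km²) = 24.96 mm.
The 1-cm UH is the DRH scaled by (10 mm)/d, so U_p = 156.80 × 10/24.96 = 62.8 m³/s.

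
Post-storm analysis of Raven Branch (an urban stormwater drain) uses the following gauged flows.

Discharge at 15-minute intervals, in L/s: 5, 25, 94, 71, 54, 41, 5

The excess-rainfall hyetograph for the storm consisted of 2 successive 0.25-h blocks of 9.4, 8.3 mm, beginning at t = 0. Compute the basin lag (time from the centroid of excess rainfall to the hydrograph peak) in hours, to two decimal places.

t_L ≈ 0.26 h

Centroid of excess rainfall: t_c = Σ P_i·t̄_i / ΣP_i = 0.2422 h (block centres at 0.125, 0.375 h).
Hydrograph peak occurs at t = 0.5 h, so basin lag t_L = 0.5 − 0.2422 = 0.26 h.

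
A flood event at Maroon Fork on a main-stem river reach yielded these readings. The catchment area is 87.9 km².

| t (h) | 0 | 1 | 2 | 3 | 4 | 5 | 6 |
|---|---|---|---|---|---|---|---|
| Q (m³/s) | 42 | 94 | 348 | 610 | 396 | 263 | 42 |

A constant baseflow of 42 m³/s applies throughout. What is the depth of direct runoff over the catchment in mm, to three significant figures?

Direct runoff: 0.0, 52.0, 306.0, 568.0, 354.0, 221.0, 0.0 m³/s; ΣQ_DR = 1501 m³/s.
V = ΣQ_DR · Δt = 1501 × 3600 s = 5.404 × 10^6 m³.
Over A = 87.9 km², depth = V / A = 61.5 mm.

d ≈ 61.5 mm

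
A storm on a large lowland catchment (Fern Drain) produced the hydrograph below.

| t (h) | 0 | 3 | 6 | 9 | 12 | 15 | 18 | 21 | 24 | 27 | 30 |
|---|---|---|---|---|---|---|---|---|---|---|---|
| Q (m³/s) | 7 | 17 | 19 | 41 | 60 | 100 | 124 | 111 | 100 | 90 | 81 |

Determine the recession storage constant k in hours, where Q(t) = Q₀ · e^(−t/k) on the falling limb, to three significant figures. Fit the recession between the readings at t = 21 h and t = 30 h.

k ≈ 28.6 h

On the falling limb, Q drops from 111 to 81 m³/s between t = 21 h and t = 30 h (Δt = 9 h).
k = −Δt / ln(Q₂/Q₁) = −9 / ln(81/111) = 28.6 h.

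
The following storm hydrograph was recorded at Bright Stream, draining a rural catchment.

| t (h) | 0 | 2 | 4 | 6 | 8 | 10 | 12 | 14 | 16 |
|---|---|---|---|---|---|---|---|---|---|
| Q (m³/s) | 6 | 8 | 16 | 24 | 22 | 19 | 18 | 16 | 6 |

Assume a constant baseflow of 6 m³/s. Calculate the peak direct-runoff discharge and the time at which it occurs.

Q_p = 18.0 m³/s at t = 6 h

Subtracting baseflow gives direct-runoff ordinates: 0.0, 2.0, 10.0, 18.0, 16.0, 13.0, 12.0, 10.0, 0.0 m³/s.
The maximum is 18.0 m³/s, occurring at the reading for t = 6 h.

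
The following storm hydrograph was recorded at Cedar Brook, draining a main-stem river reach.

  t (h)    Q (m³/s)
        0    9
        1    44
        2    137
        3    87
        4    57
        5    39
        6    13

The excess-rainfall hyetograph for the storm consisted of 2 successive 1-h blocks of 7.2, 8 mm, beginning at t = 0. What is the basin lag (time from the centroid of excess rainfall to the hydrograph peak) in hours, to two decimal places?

Centroid of excess rainfall: t_c = Σ P_i·t̄_i / ΣP_i = 1.0263 h (block centres at 0.5, 1.5 h).
Hydrograph peak occurs at t = 2 h, so basin lag t_L = 2 − 1.0263 = 0.97 h.

t_L ≈ 0.97 h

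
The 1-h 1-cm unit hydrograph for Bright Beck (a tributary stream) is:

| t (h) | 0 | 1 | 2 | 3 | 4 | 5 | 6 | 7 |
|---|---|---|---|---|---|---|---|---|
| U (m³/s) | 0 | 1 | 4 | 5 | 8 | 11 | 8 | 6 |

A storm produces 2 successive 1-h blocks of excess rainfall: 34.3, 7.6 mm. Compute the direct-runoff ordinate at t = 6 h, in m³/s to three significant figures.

Q ≈ 35.8 m³/s

By discrete convolution, Q_j = Σ (P_i / 10 mm) · U_{j−i}.
At t = 6 h (j=6): Q = (34.3/10)·8 + (7.6/10)·11 = 35.8 m³/s.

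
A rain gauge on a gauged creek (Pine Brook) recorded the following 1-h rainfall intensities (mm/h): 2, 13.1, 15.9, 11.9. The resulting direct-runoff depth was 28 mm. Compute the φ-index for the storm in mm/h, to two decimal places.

φ ≈ 4.30 mm/h

Only the 3 blocks with intensity above φ contribute runoff: 13.1, 15.9, 11.9 mm/h.
Σ(I−φ)·Δt = d  ⇒  (13.1+15.9+11.9 − 3φ)·1 = 28
φ = (40.90 − 28/1) / 3 = 4.30 mm/h.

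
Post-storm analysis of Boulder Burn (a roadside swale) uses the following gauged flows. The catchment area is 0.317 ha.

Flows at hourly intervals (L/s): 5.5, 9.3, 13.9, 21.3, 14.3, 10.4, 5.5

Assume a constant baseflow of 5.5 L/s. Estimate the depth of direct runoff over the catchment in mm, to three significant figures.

Direct runoff: 0.0, 3.8, 8.4, 15.8, 8.8, 4.9, 0.0 L/s; ΣQ_DR = 41.70 L/s.
V = ΣQ_DR · Δt = 41.70 × 3600 s = 1.501 × 10^5 L.
Over A = 0.317 ha, depth = V / A = 47.4 mm.

d ≈ 47.4 mm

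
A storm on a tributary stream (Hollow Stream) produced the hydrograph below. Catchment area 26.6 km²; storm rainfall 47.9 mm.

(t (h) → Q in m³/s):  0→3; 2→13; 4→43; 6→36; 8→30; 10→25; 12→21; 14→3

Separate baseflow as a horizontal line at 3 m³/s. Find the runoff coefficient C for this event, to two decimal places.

ΣQ_DR = 150.0 m³/s; V = ΣQ_DR·Δt = 1.080 × 10^6 m³.
Runoff depth d = V / A = 40.60 mm.
C = d / P = 40.60 / 47.9 = 0.85.

C ≈ 0.85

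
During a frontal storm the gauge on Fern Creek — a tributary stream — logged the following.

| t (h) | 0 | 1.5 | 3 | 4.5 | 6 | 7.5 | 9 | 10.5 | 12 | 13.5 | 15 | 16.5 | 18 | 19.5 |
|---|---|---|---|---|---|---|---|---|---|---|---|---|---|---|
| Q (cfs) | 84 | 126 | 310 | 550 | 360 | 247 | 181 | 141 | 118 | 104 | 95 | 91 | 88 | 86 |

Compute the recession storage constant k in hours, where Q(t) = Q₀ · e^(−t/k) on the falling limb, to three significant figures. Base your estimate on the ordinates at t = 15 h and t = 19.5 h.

On the falling limb, Q drops from 95 to 86 cfs between t = 15 h and t = 19.5 h (Δt = 4.5 h).
k = −Δt / ln(Q₂/Q₁) = −4.5 / ln(86/95) = 45.2 h.

k ≈ 45.2 h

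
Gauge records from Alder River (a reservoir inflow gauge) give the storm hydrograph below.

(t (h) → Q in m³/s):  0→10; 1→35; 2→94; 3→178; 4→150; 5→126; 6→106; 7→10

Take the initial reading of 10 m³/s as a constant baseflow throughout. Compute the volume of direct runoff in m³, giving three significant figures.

Direct-runoff ordinates (Q − Q_b): 0.0, 25.0, 84.0, 168.0, 140.0, 116.0, 96.0, 0.0 m³/s.
ΣQ_DR = 629.0 m³/s.
With Δt = 1 h = 3600 s, V = ΣQ_DR · Δt = 629.0 × 3600 = 2.26 × 10^6 m³.

V ≈ 2.26 × 10^6 m³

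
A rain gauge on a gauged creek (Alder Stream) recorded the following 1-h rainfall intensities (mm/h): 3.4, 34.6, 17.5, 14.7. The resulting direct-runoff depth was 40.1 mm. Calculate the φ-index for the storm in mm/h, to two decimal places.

φ ≈ 8.90 mm/h

Only the 3 blocks with intensity above φ contribute runoff: 34.6, 17.5, 14.7 mm/h.
Σ(I−φ)·Δt = d  ⇒  (34.6+17.5+14.7 − 3φ)·1 = 40.1
φ = (66.80 − 40.1/1) / 3 = 8.90 mm/h.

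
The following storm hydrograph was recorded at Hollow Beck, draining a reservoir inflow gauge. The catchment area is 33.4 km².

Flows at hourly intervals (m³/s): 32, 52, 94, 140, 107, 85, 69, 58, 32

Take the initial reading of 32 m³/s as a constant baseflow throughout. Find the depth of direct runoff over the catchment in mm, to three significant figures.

Direct runoff: 0.0, 20.0, 62.0, 108.0, 75.0, 53.0, 37.0, 26.0, 0.0 m³/s; ΣQ_DR = 381.0 m³/s.
V = ΣQ_DR · Δt = 381.0 × 3600 s = 1.372 × 10^6 m³.
Over A = 33.4 km², depth = V / A = 41.1 mm.

d ≈ 41.1 mm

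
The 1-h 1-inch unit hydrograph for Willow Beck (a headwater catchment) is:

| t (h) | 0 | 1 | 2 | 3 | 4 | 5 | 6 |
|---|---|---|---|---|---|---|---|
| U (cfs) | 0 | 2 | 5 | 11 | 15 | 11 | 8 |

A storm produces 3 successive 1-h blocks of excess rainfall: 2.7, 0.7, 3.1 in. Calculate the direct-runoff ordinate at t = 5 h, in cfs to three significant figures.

By discrete convolution, Q_j = Σ (P_i / 1 in) · U_{j−i}.
At t = 5 h (j=5): Q = (2.7/1)·11 + (0.7/1)·15 + (3.1/1)·11 = 74.3 cfs.

Q ≈ 74.3 cfs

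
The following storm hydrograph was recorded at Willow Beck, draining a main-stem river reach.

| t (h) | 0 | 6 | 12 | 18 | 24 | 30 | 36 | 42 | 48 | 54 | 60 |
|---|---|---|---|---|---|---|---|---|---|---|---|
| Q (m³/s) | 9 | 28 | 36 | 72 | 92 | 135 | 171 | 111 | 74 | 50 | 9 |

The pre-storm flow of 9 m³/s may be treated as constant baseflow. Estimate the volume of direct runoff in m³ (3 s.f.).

V ≈ 1.49 × 10^7 m³

Direct-runoff ordinates (Q − Q_b): 0.0, 19.0, 27.0, 63.0, 83.0, 126.0, 162.0, 102.0, 65.0, 41.0, 0.0 m³/s.
ΣQ_DR = 688.0 m³/s.
With Δt = 6 h = 21600 s, V = ΣQ_DR · Δt = 688.0 × 21600 = 1.49 × 10^7 m³.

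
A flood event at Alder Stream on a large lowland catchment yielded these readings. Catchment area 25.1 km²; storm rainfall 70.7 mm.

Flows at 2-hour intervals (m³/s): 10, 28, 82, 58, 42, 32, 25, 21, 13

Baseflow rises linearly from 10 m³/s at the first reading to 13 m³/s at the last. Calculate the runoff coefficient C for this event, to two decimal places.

C ≈ 0.84

ΣQ_DR = 207.5 m³/s; V = ΣQ_DR·Δt = 1.494 × 10^6 m³.
Runoff depth d = V / A = 59.52 mm.
C = d / P = 59.52 / 70.7 = 0.84.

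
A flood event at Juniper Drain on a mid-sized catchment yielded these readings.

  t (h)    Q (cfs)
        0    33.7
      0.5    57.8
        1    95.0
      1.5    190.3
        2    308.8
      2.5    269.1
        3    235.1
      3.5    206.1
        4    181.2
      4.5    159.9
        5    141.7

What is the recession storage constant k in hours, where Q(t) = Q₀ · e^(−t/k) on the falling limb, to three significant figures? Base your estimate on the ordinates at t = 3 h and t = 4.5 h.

k ≈ 3.89 h

On the falling limb, Q drops from 235.1 to 159.9 cfs between t = 3 h and t = 4.5 h (Δt = 1.5 h).
k = −Δt / ln(Q₂/Q₁) = −1.5 / ln(159.9/235.1) = 3.89 h.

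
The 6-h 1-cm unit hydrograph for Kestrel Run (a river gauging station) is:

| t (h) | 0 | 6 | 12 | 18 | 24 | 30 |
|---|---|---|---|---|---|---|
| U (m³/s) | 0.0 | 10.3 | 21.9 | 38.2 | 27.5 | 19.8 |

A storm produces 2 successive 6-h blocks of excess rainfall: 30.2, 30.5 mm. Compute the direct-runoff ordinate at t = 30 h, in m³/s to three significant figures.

Q ≈ 144 m³/s

By discrete convolution, Q_j = Σ (P_i / 10 mm) · U_{j−i}.
At t = 30 h (j=5): Q = (30.2/10)·19.8 + (30.5/10)·27.5 = 144 m³/s.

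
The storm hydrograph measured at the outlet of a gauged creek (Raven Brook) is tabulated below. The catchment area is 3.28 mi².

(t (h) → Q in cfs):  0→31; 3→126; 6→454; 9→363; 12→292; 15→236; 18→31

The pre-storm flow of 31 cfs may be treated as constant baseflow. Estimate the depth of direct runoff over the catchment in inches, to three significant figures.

d ≈ 1.87 in

Direct runoff: 0.0, 95.0, 423.0, 332.0, 261.0, 205.0, 0.0 cfs; ΣQ_DR = 1316 cfs.
V = ΣQ_DR · Δt = 1316 × 10800 s = 1.421 × 10^7 ft³.
Over A = 3.28 mi², depth = V / A = 1.87 in.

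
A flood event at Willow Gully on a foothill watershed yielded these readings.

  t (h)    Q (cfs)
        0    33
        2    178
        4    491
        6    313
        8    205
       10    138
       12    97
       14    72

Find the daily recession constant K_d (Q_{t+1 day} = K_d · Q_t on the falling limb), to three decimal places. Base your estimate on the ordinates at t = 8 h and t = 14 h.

Between t = 8 h and t = 14 h the flow falls from 205 to 72 cfs over 3×2 h = 6 h.
Per-interval ratio K = (72/205)^(1/3) = 0.7055; K_d = K^(24/2) = 0.015.

K_d ≈ 0.015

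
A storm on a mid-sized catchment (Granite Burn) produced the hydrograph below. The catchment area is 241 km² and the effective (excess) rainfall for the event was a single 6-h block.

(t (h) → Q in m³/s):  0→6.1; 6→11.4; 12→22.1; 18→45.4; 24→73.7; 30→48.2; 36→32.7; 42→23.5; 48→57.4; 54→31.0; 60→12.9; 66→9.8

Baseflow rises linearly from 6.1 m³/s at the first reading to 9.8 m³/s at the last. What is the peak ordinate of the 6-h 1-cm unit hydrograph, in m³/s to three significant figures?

Direct runoff: 0.00, 4.96, 15.33, 38.29, 66.25, 40.42, 24.58, 15.05, 48.61, 21.87, 3.44, 0.00 m³/s; ΣQ_DR = 278.8 m³/s, peak = 66.25 m³/s.
Runoff depth d = ΣQ_DR·Δt / A = 278.8 × 21600 / (241 km²) = 24.99 mm.
The 1-cm UH is the DRH scaled by (10 mm)/d, so U_p = 66.25 × 10/24.99 = 26.5 m³/s.

U_p ≈ 26.5 m³/s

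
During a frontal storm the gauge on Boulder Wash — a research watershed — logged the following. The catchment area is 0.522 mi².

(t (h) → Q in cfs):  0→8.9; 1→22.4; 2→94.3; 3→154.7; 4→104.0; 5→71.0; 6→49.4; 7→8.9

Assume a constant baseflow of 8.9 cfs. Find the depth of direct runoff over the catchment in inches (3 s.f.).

d ≈ 1.31 in

Direct runoff: 0.0, 13.5, 85.4, 145.8, 95.1, 62.1, 40.5, 0.0 cfs; ΣQ_DR = 442.4 cfs.
V = ΣQ_DR · Δt = 442.4 × 3600 s = 1.593 × 10^6 ft³.
Over A = 0.522 mi², depth = V / A = 1.31 in.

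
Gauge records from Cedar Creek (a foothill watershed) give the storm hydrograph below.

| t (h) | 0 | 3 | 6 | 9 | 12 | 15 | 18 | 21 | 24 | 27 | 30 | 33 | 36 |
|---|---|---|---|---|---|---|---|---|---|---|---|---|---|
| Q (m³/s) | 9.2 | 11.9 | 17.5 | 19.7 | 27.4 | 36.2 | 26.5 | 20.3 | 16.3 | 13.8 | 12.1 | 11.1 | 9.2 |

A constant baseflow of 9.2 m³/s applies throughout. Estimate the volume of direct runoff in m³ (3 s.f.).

V ≈ 1.21 × 10^6 m³

Direct-runoff ordinates (Q − Q_b): 0.0, 2.7, 8.3, 10.5, 18.2, 27.0, 17.3, 11.1, 7.1, 4.6, 2.9, 1.9, 0.0 m³/s.
ΣQ_DR = 111.6 m³/s.
With Δt = 3 h = 10800 s, V = ΣQ_DR · Δt = 111.6 × 10800 = 1.21 × 10^6 m³.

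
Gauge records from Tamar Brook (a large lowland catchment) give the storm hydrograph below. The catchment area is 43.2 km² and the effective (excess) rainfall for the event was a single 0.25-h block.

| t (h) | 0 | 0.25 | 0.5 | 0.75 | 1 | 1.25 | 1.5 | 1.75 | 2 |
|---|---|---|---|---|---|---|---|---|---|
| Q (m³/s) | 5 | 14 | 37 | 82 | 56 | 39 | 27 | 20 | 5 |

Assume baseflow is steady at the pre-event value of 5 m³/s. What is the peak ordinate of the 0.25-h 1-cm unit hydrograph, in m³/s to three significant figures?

U_p ≈ 154 m³/s

Direct runoff: 0.0, 9.0, 32.0, 77.0, 51.0, 34.0, 22.0, 15.0, 0.0 m³/s; ΣQ_DR = 240.0 m³/s, peak = 77.0 m³/s.
Runoff depth d = ΣQ_DR·Δt / A = 240.0 × 900 / (43.2 km²) = 5.000 mm.
The 1-cm UH is the DRH scaled by (10 mm)/d, so U_p = 77.0 × 10/5.000 = 154 m³/s.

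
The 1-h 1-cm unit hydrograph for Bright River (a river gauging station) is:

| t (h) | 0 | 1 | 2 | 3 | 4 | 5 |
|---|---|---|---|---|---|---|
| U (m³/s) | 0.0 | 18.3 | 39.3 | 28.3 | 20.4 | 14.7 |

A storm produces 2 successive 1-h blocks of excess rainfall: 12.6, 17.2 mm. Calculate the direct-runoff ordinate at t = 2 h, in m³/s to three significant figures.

Q ≈ 81.0 m³/s

By discrete convolution, Q_j = Σ (P_i / 10 mm) · U_{j−i}.
At t = 2 h (j=2): Q = (12.6/10)·39.3 + (17.2/10)·18.3 = 81.0 m³/s.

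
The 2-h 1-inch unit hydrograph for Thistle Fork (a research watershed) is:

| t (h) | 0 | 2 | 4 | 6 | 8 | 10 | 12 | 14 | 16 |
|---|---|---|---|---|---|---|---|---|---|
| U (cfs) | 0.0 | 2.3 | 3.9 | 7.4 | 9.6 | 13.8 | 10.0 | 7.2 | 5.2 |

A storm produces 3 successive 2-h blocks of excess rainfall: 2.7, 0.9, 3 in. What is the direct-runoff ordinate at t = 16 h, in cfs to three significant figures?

Q ≈ 50.5 cfs

By discrete convolution, Q_j = Σ (P_i / 1 in) · U_{j−i}.
At t = 16 h (j=8): Q = (2.7/1)·5.2 + (0.9/1)·7.2 + (3/1)·10.0 = 50.5 cfs.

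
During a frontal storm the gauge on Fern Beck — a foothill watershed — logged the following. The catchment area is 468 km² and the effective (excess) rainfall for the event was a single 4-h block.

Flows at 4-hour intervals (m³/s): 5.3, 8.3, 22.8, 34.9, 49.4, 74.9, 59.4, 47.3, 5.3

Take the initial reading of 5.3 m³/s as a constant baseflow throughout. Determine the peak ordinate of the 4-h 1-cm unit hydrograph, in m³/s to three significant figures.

U_p ≈ 87.0 m³/s

Direct runoff: 0.0, 3.0, 17.5, 29.6, 44.1, 69.6, 54.1, 42.0, 0.0 m³/s; ΣQ_DR = 259.9 m³/s, peak = 69.6 m³/s.
Runoff depth d = ΣQ_DR·Δt / A = 259.9 × 14400 / (468 km²) = 7.997 mm.
The 1-cm UH is the DRH scaled by (10 mm)/d, so U_p = 69.6 × 10/7.997 = 87.0 m³/s.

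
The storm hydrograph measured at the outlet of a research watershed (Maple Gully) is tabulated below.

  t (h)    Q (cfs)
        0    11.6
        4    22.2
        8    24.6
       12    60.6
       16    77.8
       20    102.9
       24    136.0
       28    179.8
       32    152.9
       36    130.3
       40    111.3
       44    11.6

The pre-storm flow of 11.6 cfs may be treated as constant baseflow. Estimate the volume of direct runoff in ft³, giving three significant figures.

Direct-runoff ordinates (Q − Q_b): 0.0, 10.6, 13.0, 49.0, 66.2, 91.3, 124.4, 168.2, 141.3, 118.7, 99.7, 0.0 cfs.
ΣQ_DR = 882.4 cfs.
With Δt = 4 h = 14400 s, V = ΣQ_DR · Δt = 882.4 × 14400 = 1.27 × 10^7 ft³.

V ≈ 1.27 × 10^7 ft³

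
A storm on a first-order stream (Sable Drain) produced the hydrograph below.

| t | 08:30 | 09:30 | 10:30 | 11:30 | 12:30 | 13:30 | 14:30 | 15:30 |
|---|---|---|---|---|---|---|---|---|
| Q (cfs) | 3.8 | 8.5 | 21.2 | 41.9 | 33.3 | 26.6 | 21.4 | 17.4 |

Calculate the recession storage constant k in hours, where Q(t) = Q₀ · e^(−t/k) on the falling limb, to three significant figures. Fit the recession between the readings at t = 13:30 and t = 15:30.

k ≈ 4.71 h

On the falling limb, Q drops from 26.6 to 17.4 cfs between t = 13:30 and t = 15:30 (Δt = 2 h).
k = −Δt / ln(Q₂/Q₁) = −2 / ln(17.4/26.6) = 4.71 h.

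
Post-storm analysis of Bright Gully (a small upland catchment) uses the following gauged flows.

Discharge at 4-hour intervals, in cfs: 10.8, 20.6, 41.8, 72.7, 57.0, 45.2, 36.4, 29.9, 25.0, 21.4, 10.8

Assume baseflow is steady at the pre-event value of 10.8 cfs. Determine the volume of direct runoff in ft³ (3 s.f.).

Direct-runoff ordinates (Q − Q_b): 0.0, 9.8, 31.0, 61.9, 46.2, 34.4, 25.6, 19.1, 14.2, 10.6, 0.0 cfs.
ΣQ_DR = 252.8 cfs.
With Δt = 4 h = 14400 s, V = ΣQ_DR · Δt = 252.8 × 14400 = 3.64 × 10^6 ft³.

V ≈ 3.64 × 10^6 ft³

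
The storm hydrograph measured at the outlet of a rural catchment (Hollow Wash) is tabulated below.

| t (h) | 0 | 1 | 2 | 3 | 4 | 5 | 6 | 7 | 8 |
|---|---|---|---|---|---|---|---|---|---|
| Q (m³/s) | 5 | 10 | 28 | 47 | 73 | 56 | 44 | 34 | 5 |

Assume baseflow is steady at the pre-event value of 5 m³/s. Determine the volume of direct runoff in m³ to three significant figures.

V ≈ 9.25 × 10^5 m³

Direct-runoff ordinates (Q − Q_b): 0.0, 5.0, 23.0, 42.0, 68.0, 51.0, 39.0, 29.0, 0.0 m³/s.
ΣQ_DR = 257.0 m³/s.
With Δt = 1 h = 3600 s, V = ΣQ_DR · Δt = 257.0 × 3600 = 9.25 × 10^5 m³.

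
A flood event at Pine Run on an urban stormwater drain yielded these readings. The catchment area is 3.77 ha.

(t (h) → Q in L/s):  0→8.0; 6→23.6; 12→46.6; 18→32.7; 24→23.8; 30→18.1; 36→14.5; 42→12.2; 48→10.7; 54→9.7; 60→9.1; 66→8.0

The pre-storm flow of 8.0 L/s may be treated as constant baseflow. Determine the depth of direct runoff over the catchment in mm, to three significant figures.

d ≈ 69.3 mm

Direct runoff: 0.0, 15.6, 38.6, 24.7, 15.8, 10.1, 6.5, 4.2, 2.7, 1.7, 1.1, 0.0 L/s; ΣQ_DR = 121.0 L/s.
V = ΣQ_DR · Δt = 121.0 × 21600 s = 2.614 × 10^6 L.
Over A = 3.77 ha, depth = V / A = 69.3 mm.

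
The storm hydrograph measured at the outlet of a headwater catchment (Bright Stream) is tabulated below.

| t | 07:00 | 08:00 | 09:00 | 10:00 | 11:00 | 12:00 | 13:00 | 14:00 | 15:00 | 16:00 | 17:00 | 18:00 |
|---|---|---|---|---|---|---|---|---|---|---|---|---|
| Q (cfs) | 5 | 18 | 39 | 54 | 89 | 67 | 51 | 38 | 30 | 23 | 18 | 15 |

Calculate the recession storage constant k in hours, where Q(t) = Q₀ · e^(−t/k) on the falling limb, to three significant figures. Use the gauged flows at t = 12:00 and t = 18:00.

k ≈ 4.01 h

On the falling limb, Q drops from 67 to 15 cfs between t = 12:00 and t = 18:00 (Δt = 6 h).
k = −Δt / ln(Q₂/Q₁) = −6 / ln(15/67) = 4.01 h.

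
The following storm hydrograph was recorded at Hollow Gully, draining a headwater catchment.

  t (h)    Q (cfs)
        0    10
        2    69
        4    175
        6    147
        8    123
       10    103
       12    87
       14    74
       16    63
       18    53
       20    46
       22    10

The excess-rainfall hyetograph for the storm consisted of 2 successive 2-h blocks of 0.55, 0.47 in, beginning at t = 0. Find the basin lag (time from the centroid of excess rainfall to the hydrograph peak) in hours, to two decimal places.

Centroid of excess rainfall: t_c = Σ P_i·t̄_i / ΣP_i = 1.9216 h (block centres at 1, 3 h).
Hydrograph peak occurs at t = 4 h, so basin lag t_L = 4 − 1.9216 = 2.08 h.

t_L ≈ 2.08 h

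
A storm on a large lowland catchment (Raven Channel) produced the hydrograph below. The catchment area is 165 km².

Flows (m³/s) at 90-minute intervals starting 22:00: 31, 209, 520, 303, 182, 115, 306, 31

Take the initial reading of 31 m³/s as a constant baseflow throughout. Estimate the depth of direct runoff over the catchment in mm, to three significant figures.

Direct runoff: 0.0, 178.0, 489.0, 272.0, 151.0, 84.0, 275.0, 0.0 m³/s; ΣQ_DR = 1449 m³/s.
V = ΣQ_DR · Δt = 1449 × 5400 s = 7.825 × 10^6 m³.
Over A = 165 km², depth = V / A = 47.4 mm.

d ≈ 47.4 mm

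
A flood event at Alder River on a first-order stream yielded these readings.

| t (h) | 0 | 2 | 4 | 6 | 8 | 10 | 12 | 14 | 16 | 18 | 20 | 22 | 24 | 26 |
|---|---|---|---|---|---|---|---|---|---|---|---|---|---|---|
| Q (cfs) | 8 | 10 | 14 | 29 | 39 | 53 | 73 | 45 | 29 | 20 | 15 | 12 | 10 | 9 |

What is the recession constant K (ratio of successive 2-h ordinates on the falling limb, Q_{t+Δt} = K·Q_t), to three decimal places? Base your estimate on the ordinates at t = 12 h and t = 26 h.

K ≈ 0.742

Using the recession-limb readings at t = 12 h and t = 26 h: Q falls from 73 to 9 cfs over 7 intervals.
K = (Q₂/Q₁)^(1/7) = (9/73)^(1/7) = 0.742.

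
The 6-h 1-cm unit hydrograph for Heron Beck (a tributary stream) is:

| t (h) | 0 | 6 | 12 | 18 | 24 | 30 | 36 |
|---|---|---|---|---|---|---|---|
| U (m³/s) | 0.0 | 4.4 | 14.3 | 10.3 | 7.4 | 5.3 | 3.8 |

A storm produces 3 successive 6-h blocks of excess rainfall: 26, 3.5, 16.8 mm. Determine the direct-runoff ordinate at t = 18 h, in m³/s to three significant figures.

Q ≈ 39.2 m³/s

By discrete convolution, Q_j = Σ (P_i / 10 mm) · U_{j−i}.
At t = 18 h (j=3): Q = (26/10)·10.3 + (3.5/10)·14.3 + (16.8/10)·4.4 = 39.2 m³/s.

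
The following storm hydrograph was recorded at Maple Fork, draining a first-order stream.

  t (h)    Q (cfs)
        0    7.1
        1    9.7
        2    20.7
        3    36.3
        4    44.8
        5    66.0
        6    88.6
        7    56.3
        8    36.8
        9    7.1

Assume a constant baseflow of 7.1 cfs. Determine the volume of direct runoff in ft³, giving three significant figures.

V ≈ 1.09 × 10^6 ft³

Direct-runoff ordinates (Q − Q_b): 0.0, 2.6, 13.6, 29.2, 37.7, 58.9, 81.5, 49.2, 29.7, 0.0 cfs.
ΣQ_DR = 302.4 cfs.
With Δt = 1 h = 3600 s, V = ΣQ_DR · Δt = 302.4 × 3600 = 1.09 × 10^6 ft³.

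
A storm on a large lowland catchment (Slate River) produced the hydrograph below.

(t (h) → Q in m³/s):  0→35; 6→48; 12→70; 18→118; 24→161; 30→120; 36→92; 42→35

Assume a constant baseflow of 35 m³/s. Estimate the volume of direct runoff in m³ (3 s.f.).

Direct-runoff ordinates (Q − Q_b): 0.0, 13.0, 35.0, 83.0, 126.0, 85.0, 57.0, 0.0 m³/s.
ΣQ_DR = 399.0 m³/s.
With Δt = 6 h = 21600 s, V = ΣQ_DR · Δt = 399.0 × 21600 = 8.62 × 10^6 m³.

V ≈ 8.62 × 10^6 m³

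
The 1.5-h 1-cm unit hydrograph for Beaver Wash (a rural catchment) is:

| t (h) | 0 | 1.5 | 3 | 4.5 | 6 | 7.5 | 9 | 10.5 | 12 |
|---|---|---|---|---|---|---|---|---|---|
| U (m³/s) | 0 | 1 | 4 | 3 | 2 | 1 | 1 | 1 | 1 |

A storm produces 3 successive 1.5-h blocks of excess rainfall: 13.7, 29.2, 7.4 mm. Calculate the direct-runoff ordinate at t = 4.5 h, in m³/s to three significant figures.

Q ≈ 16.5 m³/s

By discrete convolution, Q_j = Σ (P_i / 10 mm) · U_{j−i}.
At t = 4.5 h (j=3): Q = (13.7/10)·3 + (29.2/10)·4 + (7.4/10)·1 = 16.5 m³/s.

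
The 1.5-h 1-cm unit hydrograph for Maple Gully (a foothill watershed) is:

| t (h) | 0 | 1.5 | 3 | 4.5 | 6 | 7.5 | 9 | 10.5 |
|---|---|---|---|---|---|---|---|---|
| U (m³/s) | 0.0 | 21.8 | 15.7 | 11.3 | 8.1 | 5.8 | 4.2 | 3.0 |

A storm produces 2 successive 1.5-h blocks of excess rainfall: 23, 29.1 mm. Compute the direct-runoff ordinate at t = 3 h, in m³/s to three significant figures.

By discrete convolution, Q_j = Σ (P_i / 10 mm) · U_{j−i}.
At t = 3 h (j=2): Q = (23/10)·15.7 + (29.1/10)·21.8 = 99.5 m³/s.

Q ≈ 99.5 m³/s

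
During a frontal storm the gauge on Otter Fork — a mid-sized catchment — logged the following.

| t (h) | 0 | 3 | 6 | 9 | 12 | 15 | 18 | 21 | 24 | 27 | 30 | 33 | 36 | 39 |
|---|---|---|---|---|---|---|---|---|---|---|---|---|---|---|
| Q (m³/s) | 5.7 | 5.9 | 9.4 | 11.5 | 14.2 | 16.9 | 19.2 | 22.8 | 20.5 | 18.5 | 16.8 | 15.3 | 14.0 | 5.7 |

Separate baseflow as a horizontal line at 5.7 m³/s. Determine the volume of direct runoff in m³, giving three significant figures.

V ≈ 1.26 × 10^6 m³

Direct-runoff ordinates (Q − Q_b): 0.0, 0.2, 3.7, 5.8, 8.5, 11.2, 13.5, 17.1, 14.8, 12.8, 11.1, 9.6, 8.3, 0.0 m³/s.
ΣQ_DR = 116.6 m³/s.
With Δt = 3 h = 10800 s, V = ΣQ_DR · Δt = 116.6 × 10800 = 1.26 × 10^6 m³.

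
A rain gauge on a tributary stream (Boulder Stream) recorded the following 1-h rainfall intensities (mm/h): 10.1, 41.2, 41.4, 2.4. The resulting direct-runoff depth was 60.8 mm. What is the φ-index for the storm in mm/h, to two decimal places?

φ ≈ 10.90 mm/h

Only the 2 blocks with intensity above φ contribute runoff: 41.2, 41.4 mm/h.
Σ(I−φ)·Δt = d  ⇒  (41.2+41.4 − 2φ)·1 = 60.8
φ = (82.60 − 60.8/1) / 2 = 10.90 mm/h.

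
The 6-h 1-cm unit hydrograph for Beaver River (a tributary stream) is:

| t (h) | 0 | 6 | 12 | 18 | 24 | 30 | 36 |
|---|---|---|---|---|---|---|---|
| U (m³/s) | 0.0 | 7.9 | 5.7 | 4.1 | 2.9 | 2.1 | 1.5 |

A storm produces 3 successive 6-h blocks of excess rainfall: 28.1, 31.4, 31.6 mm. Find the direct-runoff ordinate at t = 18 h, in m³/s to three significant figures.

By discrete convolution, Q_j = Σ (P_i / 10 mm) · U_{j−i}.
At t = 18 h (j=3): Q = (28.1/10)·4.1 + (31.4/10)·5.7 + (31.6/10)·7.9 = 54.4 m³/s.

Q ≈ 54.4 m³/s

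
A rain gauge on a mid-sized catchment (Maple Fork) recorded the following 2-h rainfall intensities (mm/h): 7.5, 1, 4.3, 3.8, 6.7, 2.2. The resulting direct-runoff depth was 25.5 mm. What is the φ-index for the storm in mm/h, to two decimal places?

Only the 4 blocks with intensity above φ contribute runoff: 7.5, 4.3, 3.8, 6.7 mm/h.
Σ(I−φ)·Δt = d  ⇒  (7.5+4.3+3.8+6.7 − 4φ)·2 = 25.5
φ = (22.30 − 25.5/2) / 4 = 2.39 mm/h.

φ ≈ 2.39 mm/h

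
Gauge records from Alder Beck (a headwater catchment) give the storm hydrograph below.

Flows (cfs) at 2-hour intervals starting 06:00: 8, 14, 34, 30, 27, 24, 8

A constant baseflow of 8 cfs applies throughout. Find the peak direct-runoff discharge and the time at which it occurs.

Q_p = 26.0 cfs at t = 10:00

Subtracting baseflow gives direct-runoff ordinates: 0.0, 6.0, 26.0, 22.0, 19.0, 16.0, 0.0 cfs.
The maximum is 26.0 cfs, occurring at the reading for t = 10:00.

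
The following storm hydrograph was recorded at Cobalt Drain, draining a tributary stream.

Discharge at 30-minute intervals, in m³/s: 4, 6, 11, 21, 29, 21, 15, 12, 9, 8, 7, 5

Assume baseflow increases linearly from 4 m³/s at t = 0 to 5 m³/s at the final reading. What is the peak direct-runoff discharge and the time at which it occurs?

Q_p = 24.64 m³/s at t = 2 h

Subtracting baseflow gives direct-runoff ordinates: 0.00, 1.91, 6.82, 16.73, 24.64, 16.55, 10.45, 7.36, 4.27, 3.18, 2.09, 0.00 m³/s.
The maximum is 24.64 m³/s, occurring at the reading for t = 2 h.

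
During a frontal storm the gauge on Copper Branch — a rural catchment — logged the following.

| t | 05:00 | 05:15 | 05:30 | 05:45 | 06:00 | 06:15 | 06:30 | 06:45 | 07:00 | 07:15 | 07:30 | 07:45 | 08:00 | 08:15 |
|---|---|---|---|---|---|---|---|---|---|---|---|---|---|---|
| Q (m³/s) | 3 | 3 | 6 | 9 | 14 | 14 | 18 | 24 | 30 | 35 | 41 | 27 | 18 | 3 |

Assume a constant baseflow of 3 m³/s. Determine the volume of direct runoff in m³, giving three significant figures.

V ≈ 1.83 × 10^5 m³

Direct-runoff ordinates (Q − Q_b): 0.0, 0.0, 3.0, 6.0, 11.0, 11.0, 15.0, 21.0, 27.0, 32.0, 38.0, 24.0, 15.0, 0.0 m³/s.
ΣQ_DR = 203.0 m³/s.
With Δt = 0.25 h = 900 s, V = ΣQ_DR · Δt = 203.0 × 900 = 1.83 × 10^5 m³.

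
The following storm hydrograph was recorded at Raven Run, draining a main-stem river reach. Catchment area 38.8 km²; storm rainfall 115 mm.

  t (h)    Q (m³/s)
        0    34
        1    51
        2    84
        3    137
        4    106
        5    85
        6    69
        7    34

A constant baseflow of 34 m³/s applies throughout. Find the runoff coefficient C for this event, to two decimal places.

C ≈ 0.26

ΣQ_DR = 328.0 m³/s; V = ΣQ_DR·Δt = 1.181 × 10^6 m³.
Runoff depth d = V / A = 30.43 mm.
C = d / P = 30.43 / 115 = 0.26.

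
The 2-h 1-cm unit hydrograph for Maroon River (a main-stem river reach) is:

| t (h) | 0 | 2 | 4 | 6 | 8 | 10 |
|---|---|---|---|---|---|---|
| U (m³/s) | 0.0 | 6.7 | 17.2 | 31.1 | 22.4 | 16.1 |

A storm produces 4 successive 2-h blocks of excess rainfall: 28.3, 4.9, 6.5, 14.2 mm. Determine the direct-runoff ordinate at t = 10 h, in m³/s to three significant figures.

By discrete convolution, Q_j = Σ (P_i / 10 mm) · U_{j−i}.
At t = 10 h (j=5): Q = (28.3/10)·16.1 + (4.9/10)·22.4 + (6.5/10)·31.1 + (14.2/10)·17.2 = 101 m³/s.

Q ≈ 101 m³/s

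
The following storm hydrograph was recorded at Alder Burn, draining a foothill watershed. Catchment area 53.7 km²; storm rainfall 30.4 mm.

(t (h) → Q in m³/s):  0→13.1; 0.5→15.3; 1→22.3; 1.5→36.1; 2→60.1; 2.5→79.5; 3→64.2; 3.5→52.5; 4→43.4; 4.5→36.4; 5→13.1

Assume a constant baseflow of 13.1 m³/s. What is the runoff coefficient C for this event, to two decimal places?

ΣQ_DR = 291.9 m³/s; V = ΣQ_DR·Δt = 5.254 × 10^5 m³.
Runoff depth d = V / A = 9.784 mm.
C = d / P = 9.784 / 30.4 = 0.32.

C ≈ 0.32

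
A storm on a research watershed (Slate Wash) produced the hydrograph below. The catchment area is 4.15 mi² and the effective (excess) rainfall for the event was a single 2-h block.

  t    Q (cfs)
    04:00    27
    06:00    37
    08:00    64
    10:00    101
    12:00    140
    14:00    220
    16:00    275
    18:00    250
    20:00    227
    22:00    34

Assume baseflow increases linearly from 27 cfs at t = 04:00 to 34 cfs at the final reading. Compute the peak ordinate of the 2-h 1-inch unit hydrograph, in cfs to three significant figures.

Direct runoff: 0.00, 9.22, 35.44, 71.67, 109.89, 189.11, 243.33, 217.56, 193.78, 0.00 cfs; ΣQ_DR = 1070 cfs, peak = 243.33 cfs.
Runoff depth d = ΣQ_DR·Δt / A = 1070 × 7200 / (4.15 mi²) = 0.7991 in.
The 1-inch UH is the DRH scaled by (1 in)/d, so U_p = 243.33 × 1/0.7991 = 305 cfs.

U_p ≈ 305 cfs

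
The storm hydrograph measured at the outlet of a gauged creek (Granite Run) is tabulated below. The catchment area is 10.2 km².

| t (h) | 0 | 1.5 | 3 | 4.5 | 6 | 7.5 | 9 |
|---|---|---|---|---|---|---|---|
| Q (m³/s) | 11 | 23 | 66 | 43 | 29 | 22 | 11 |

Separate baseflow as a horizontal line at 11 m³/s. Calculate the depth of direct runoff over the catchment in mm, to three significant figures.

Direct runoff: 0.0, 12.0, 55.0, 32.0, 18.0, 11.0, 0.0 m³/s; ΣQ_DR = 128.0 m³/s.
V = ΣQ_DR · Δt = 128.0 × 5400 s = 6.912 × 10^5 m³.
Over A = 10.2 km², depth = V / A = 67.8 mm.

d ≈ 67.8 mm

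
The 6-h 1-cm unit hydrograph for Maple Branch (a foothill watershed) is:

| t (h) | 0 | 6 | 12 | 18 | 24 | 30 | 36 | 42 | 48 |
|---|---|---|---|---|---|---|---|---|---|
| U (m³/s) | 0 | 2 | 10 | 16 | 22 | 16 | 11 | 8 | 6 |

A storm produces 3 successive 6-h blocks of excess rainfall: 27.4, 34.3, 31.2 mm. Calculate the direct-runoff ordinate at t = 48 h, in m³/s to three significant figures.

Q ≈ 78.2 m³/s

By discrete convolution, Q_j = Σ (P_i / 10 mm) · U_{j−i}.
At t = 48 h (j=8): Q = (27.4/10)·6 + (34.3/10)·8 + (31.2/10)·11 = 78.2 m³/s.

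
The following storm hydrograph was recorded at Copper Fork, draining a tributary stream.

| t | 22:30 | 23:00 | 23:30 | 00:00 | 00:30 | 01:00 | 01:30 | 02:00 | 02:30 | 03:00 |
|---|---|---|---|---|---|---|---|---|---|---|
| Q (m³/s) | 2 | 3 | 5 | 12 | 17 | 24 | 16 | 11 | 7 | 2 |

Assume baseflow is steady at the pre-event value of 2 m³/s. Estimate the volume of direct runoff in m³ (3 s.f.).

V ≈ 1.42 × 10^5 m³

Direct-runoff ordinates (Q − Q_b): 0.0, 1.0, 3.0, 10.0, 15.0, 22.0, 14.0, 9.0, 5.0, 0.0 m³/s.
ΣQ_DR = 79.00 m³/s.
With Δt = 0.5 h = 1800 s, V = ΣQ_DR · Δt = 79.00 × 1800 = 1.42 × 10^5 m³.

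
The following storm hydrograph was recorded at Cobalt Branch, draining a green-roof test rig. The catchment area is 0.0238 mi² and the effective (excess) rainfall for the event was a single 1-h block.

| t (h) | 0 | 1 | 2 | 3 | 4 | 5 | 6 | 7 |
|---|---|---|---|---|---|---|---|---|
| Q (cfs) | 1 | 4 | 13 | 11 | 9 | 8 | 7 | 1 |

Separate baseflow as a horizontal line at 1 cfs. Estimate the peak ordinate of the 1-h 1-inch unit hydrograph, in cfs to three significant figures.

Direct runoff: 0.0, 3.0, 12.0, 10.0, 8.0, 7.0, 6.0, 0.0 cfs; ΣQ_DR = 46.00 cfs, peak = 12.0 cfs.
Runoff depth d = ΣQ_DR·Δt / A = 46.00 × 3600 / (0.0238 mi²) = 2.995 in.
The 1-inch UH is the DRH scaled by (1 in)/d, so U_p = 12.0 × 1/2.995 = 4.01 cfs.

U_p ≈ 4.01 cfs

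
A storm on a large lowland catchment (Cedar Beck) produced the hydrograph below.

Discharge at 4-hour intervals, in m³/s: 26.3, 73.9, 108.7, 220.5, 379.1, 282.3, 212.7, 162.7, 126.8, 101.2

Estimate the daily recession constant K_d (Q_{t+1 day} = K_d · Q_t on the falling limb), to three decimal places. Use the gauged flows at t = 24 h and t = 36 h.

K_d ≈ 0.226

Between t = 24 h and t = 36 h the flow falls from 212.7 to 101.2 m³/s over 3×4 h = 12 h.
Per-interval ratio K = (101.2/212.7)^(1/3) = 0.7807; K_d = K^(24/4) = 0.226.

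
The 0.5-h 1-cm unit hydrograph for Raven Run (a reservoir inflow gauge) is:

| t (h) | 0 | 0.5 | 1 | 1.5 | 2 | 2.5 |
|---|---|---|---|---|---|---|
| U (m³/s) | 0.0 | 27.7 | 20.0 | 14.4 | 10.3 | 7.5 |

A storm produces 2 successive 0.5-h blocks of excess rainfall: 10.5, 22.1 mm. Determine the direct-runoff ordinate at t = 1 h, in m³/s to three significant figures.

Q ≈ 82.2 m³/s

By discrete convolution, Q_j = Σ (P_i / 10 mm) · U_{j−i}.
At t = 1 h (j=2): Q = (10.5/10)·20.0 + (22.1/10)·27.7 = 82.2 m³/s.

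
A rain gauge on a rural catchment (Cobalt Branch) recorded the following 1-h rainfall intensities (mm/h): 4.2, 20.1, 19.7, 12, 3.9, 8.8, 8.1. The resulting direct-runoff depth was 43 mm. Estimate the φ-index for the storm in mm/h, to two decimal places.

Only the 5 blocks with intensity above φ contribute runoff: 20.1, 19.7, 12, 8.8, 8.1 mm/h.
Σ(I−φ)·Δt = d  ⇒  (20.1+19.7+12+8.8+8.1 − 5φ)·1 = 43
φ = (68.70 − 43/1) / 5 = 5.14 mm/h.

φ ≈ 5.14 mm/h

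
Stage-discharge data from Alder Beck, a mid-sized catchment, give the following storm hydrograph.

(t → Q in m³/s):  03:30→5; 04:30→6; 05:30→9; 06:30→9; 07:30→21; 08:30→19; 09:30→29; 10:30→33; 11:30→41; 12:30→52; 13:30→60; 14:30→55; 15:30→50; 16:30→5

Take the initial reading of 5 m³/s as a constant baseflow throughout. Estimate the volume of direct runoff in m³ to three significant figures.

V ≈ 1.17 × 10^6 m³

Direct-runoff ordinates (Q − Q_b): 0.0, 1.0, 4.0, 4.0, 16.0, 14.0, 24.0, 28.0, 36.0, 47.0, 55.0, 50.0, 45.0, 0.0 m³/s.
ΣQ_DR = 324.0 m³/s.
With Δt = 1 h = 3600 s, V = ΣQ_DR · Δt = 324.0 × 3600 = 1.17 × 10^6 m³.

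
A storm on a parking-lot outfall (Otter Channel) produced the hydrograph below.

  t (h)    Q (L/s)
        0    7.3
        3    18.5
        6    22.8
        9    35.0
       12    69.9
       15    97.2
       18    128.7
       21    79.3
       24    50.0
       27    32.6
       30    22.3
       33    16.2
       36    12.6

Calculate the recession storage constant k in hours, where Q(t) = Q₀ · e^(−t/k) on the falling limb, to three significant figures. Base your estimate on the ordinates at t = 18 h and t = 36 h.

k ≈ 7.75 h

On the falling limb, Q drops from 128.7 to 12.6 L/s between t = 18 h and t = 36 h (Δt = 18 h).
k = −Δt / ln(Q₂/Q₁) = −18 / ln(12.6/128.7) = 7.75 h.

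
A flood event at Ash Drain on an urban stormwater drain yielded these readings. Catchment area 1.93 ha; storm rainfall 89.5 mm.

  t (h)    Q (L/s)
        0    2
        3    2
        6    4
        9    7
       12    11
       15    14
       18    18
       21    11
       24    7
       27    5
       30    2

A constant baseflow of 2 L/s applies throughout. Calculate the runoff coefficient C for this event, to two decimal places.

C ≈ 0.38

ΣQ_DR = 61.00 L/s; V = ΣQ_DR·Δt = 6.588 × 10^5 L.
Runoff depth d = V / A = 34.13 mm.
C = d / P = 34.13 / 89.5 = 0.38.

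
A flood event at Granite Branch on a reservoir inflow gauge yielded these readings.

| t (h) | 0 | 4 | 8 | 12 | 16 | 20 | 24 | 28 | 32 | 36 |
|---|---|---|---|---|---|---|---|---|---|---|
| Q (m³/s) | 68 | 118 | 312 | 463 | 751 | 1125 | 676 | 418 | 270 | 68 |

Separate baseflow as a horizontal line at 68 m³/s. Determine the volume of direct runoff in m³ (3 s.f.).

Direct-runoff ordinates (Q − Q_b): 0.0, 50.0, 244.0, 395.0, 683.0, 1057.0, 608.0, 350.0, 202.0, 0.0 m³/s.
ΣQ_DR = 3589 m³/s.
With Δt = 4 h = 14400 s, V = ΣQ_DR · Δt = 3589 × 14400 = 5.17 × 10^7 m³.

V ≈ 5.17 × 10^7 m³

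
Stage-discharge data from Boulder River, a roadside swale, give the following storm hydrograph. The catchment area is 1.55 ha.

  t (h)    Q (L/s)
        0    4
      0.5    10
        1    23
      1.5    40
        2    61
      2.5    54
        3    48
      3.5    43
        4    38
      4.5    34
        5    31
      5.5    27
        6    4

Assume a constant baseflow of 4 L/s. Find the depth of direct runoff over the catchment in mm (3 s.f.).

Direct runoff: 0.0, 6.0, 19.0, 36.0, 57.0, 50.0, 44.0, 39.0, 34.0, 30.0, 27.0, 23.0, 0.0 L/s; ΣQ_DR = 365.0 L/s.
V = ΣQ_DR · Δt = 365.0 × 1800 s = 6.570 × 10^5 L.
Over A = 1.55 ha, depth = V / A = 42.4 mm.

d ≈ 42.4 mm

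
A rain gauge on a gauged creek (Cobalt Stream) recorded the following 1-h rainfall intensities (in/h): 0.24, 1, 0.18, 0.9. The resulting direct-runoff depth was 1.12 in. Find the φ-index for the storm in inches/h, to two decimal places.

φ ≈ 0.39 in/h

Only the 2 blocks with intensity above φ contribute runoff: 1, 0.9 in/h.
Σ(I−φ)·Δt = d  ⇒  (1+0.9 − 2φ)·1 = 1.12
φ = (1.900 − 1.12/1) / 2 = 0.39 in/h.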